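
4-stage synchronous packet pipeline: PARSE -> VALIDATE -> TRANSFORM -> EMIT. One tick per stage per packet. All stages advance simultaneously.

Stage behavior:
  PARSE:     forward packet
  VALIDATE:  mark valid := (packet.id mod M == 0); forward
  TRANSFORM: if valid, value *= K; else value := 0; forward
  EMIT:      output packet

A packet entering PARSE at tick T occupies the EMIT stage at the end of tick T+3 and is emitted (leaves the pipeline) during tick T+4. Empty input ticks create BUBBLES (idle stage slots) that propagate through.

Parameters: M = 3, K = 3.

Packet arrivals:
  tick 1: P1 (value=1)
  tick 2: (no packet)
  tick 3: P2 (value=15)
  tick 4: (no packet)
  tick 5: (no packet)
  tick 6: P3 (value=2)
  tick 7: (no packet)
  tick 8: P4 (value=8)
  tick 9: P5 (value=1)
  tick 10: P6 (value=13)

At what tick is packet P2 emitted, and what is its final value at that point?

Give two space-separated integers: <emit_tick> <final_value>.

Tick 1: [PARSE:P1(v=1,ok=F), VALIDATE:-, TRANSFORM:-, EMIT:-] out:-; in:P1
Tick 2: [PARSE:-, VALIDATE:P1(v=1,ok=F), TRANSFORM:-, EMIT:-] out:-; in:-
Tick 3: [PARSE:P2(v=15,ok=F), VALIDATE:-, TRANSFORM:P1(v=0,ok=F), EMIT:-] out:-; in:P2
Tick 4: [PARSE:-, VALIDATE:P2(v=15,ok=F), TRANSFORM:-, EMIT:P1(v=0,ok=F)] out:-; in:-
Tick 5: [PARSE:-, VALIDATE:-, TRANSFORM:P2(v=0,ok=F), EMIT:-] out:P1(v=0); in:-
Tick 6: [PARSE:P3(v=2,ok=F), VALIDATE:-, TRANSFORM:-, EMIT:P2(v=0,ok=F)] out:-; in:P3
Tick 7: [PARSE:-, VALIDATE:P3(v=2,ok=T), TRANSFORM:-, EMIT:-] out:P2(v=0); in:-
Tick 8: [PARSE:P4(v=8,ok=F), VALIDATE:-, TRANSFORM:P3(v=6,ok=T), EMIT:-] out:-; in:P4
Tick 9: [PARSE:P5(v=1,ok=F), VALIDATE:P4(v=8,ok=F), TRANSFORM:-, EMIT:P3(v=6,ok=T)] out:-; in:P5
Tick 10: [PARSE:P6(v=13,ok=F), VALIDATE:P5(v=1,ok=F), TRANSFORM:P4(v=0,ok=F), EMIT:-] out:P3(v=6); in:P6
Tick 11: [PARSE:-, VALIDATE:P6(v=13,ok=T), TRANSFORM:P5(v=0,ok=F), EMIT:P4(v=0,ok=F)] out:-; in:-
Tick 12: [PARSE:-, VALIDATE:-, TRANSFORM:P6(v=39,ok=T), EMIT:P5(v=0,ok=F)] out:P4(v=0); in:-
Tick 13: [PARSE:-, VALIDATE:-, TRANSFORM:-, EMIT:P6(v=39,ok=T)] out:P5(v=0); in:-
Tick 14: [PARSE:-, VALIDATE:-, TRANSFORM:-, EMIT:-] out:P6(v=39); in:-
P2: arrives tick 3, valid=False (id=2, id%3=2), emit tick 7, final value 0

Answer: 7 0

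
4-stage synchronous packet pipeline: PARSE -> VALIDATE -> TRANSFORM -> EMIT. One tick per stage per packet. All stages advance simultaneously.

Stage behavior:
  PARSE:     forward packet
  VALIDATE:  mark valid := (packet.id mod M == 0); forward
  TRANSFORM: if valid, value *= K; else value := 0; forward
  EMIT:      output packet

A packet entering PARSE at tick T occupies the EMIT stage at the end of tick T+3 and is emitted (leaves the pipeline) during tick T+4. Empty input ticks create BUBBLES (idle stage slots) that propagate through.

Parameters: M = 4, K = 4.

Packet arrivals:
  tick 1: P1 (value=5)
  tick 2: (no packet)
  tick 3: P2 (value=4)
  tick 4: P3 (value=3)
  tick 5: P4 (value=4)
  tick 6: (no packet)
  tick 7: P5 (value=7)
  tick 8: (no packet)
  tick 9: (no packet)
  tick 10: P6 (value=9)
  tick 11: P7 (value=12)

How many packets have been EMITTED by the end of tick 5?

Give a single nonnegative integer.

Tick 1: [PARSE:P1(v=5,ok=F), VALIDATE:-, TRANSFORM:-, EMIT:-] out:-; in:P1
Tick 2: [PARSE:-, VALIDATE:P1(v=5,ok=F), TRANSFORM:-, EMIT:-] out:-; in:-
Tick 3: [PARSE:P2(v=4,ok=F), VALIDATE:-, TRANSFORM:P1(v=0,ok=F), EMIT:-] out:-; in:P2
Tick 4: [PARSE:P3(v=3,ok=F), VALIDATE:P2(v=4,ok=F), TRANSFORM:-, EMIT:P1(v=0,ok=F)] out:-; in:P3
Tick 5: [PARSE:P4(v=4,ok=F), VALIDATE:P3(v=3,ok=F), TRANSFORM:P2(v=0,ok=F), EMIT:-] out:P1(v=0); in:P4
Emitted by tick 5: ['P1']

Answer: 1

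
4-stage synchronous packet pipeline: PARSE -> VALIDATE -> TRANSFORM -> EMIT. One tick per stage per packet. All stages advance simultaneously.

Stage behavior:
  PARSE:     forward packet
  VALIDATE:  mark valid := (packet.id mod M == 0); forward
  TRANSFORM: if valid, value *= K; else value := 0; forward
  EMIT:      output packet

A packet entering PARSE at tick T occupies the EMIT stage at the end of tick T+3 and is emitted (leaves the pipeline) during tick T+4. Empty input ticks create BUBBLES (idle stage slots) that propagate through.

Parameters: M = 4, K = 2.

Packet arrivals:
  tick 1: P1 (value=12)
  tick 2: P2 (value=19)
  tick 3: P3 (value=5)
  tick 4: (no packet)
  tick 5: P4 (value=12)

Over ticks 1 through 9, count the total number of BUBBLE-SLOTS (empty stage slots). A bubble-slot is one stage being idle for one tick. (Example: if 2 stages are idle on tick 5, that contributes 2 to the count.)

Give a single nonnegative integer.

Tick 1: [PARSE:P1(v=12,ok=F), VALIDATE:-, TRANSFORM:-, EMIT:-] out:-; bubbles=3
Tick 2: [PARSE:P2(v=19,ok=F), VALIDATE:P1(v=12,ok=F), TRANSFORM:-, EMIT:-] out:-; bubbles=2
Tick 3: [PARSE:P3(v=5,ok=F), VALIDATE:P2(v=19,ok=F), TRANSFORM:P1(v=0,ok=F), EMIT:-] out:-; bubbles=1
Tick 4: [PARSE:-, VALIDATE:P3(v=5,ok=F), TRANSFORM:P2(v=0,ok=F), EMIT:P1(v=0,ok=F)] out:-; bubbles=1
Tick 5: [PARSE:P4(v=12,ok=F), VALIDATE:-, TRANSFORM:P3(v=0,ok=F), EMIT:P2(v=0,ok=F)] out:P1(v=0); bubbles=1
Tick 6: [PARSE:-, VALIDATE:P4(v=12,ok=T), TRANSFORM:-, EMIT:P3(v=0,ok=F)] out:P2(v=0); bubbles=2
Tick 7: [PARSE:-, VALIDATE:-, TRANSFORM:P4(v=24,ok=T), EMIT:-] out:P3(v=0); bubbles=3
Tick 8: [PARSE:-, VALIDATE:-, TRANSFORM:-, EMIT:P4(v=24,ok=T)] out:-; bubbles=3
Tick 9: [PARSE:-, VALIDATE:-, TRANSFORM:-, EMIT:-] out:P4(v=24); bubbles=4
Total bubble-slots: 20

Answer: 20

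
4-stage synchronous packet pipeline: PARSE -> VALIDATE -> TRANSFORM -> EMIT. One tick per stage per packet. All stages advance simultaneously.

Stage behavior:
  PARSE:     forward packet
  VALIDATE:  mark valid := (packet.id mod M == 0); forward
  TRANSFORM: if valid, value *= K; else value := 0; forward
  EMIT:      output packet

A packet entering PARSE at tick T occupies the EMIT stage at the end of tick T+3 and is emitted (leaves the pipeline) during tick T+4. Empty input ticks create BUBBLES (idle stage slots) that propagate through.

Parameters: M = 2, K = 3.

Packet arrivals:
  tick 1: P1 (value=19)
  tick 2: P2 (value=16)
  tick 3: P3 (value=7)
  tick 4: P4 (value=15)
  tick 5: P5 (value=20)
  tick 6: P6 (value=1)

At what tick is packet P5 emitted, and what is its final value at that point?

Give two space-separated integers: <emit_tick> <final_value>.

Answer: 9 0

Derivation:
Tick 1: [PARSE:P1(v=19,ok=F), VALIDATE:-, TRANSFORM:-, EMIT:-] out:-; in:P1
Tick 2: [PARSE:P2(v=16,ok=F), VALIDATE:P1(v=19,ok=F), TRANSFORM:-, EMIT:-] out:-; in:P2
Tick 3: [PARSE:P3(v=7,ok=F), VALIDATE:P2(v=16,ok=T), TRANSFORM:P1(v=0,ok=F), EMIT:-] out:-; in:P3
Tick 4: [PARSE:P4(v=15,ok=F), VALIDATE:P3(v=7,ok=F), TRANSFORM:P2(v=48,ok=T), EMIT:P1(v=0,ok=F)] out:-; in:P4
Tick 5: [PARSE:P5(v=20,ok=F), VALIDATE:P4(v=15,ok=T), TRANSFORM:P3(v=0,ok=F), EMIT:P2(v=48,ok=T)] out:P1(v=0); in:P5
Tick 6: [PARSE:P6(v=1,ok=F), VALIDATE:P5(v=20,ok=F), TRANSFORM:P4(v=45,ok=T), EMIT:P3(v=0,ok=F)] out:P2(v=48); in:P6
Tick 7: [PARSE:-, VALIDATE:P6(v=1,ok=T), TRANSFORM:P5(v=0,ok=F), EMIT:P4(v=45,ok=T)] out:P3(v=0); in:-
Tick 8: [PARSE:-, VALIDATE:-, TRANSFORM:P6(v=3,ok=T), EMIT:P5(v=0,ok=F)] out:P4(v=45); in:-
Tick 9: [PARSE:-, VALIDATE:-, TRANSFORM:-, EMIT:P6(v=3,ok=T)] out:P5(v=0); in:-
Tick 10: [PARSE:-, VALIDATE:-, TRANSFORM:-, EMIT:-] out:P6(v=3); in:-
P5: arrives tick 5, valid=False (id=5, id%2=1), emit tick 9, final value 0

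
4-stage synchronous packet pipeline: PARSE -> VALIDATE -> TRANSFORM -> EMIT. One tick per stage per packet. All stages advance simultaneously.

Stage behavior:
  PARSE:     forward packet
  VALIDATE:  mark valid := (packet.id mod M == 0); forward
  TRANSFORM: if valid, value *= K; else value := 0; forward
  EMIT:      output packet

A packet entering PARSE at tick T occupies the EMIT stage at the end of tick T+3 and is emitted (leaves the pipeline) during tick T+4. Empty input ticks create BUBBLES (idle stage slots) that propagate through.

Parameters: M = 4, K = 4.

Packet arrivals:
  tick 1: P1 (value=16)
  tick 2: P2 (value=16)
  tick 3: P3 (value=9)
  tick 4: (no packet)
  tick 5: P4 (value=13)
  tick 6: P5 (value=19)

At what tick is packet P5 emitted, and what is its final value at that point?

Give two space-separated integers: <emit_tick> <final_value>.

Tick 1: [PARSE:P1(v=16,ok=F), VALIDATE:-, TRANSFORM:-, EMIT:-] out:-; in:P1
Tick 2: [PARSE:P2(v=16,ok=F), VALIDATE:P1(v=16,ok=F), TRANSFORM:-, EMIT:-] out:-; in:P2
Tick 3: [PARSE:P3(v=9,ok=F), VALIDATE:P2(v=16,ok=F), TRANSFORM:P1(v=0,ok=F), EMIT:-] out:-; in:P3
Tick 4: [PARSE:-, VALIDATE:P3(v=9,ok=F), TRANSFORM:P2(v=0,ok=F), EMIT:P1(v=0,ok=F)] out:-; in:-
Tick 5: [PARSE:P4(v=13,ok=F), VALIDATE:-, TRANSFORM:P3(v=0,ok=F), EMIT:P2(v=0,ok=F)] out:P1(v=0); in:P4
Tick 6: [PARSE:P5(v=19,ok=F), VALIDATE:P4(v=13,ok=T), TRANSFORM:-, EMIT:P3(v=0,ok=F)] out:P2(v=0); in:P5
Tick 7: [PARSE:-, VALIDATE:P5(v=19,ok=F), TRANSFORM:P4(v=52,ok=T), EMIT:-] out:P3(v=0); in:-
Tick 8: [PARSE:-, VALIDATE:-, TRANSFORM:P5(v=0,ok=F), EMIT:P4(v=52,ok=T)] out:-; in:-
Tick 9: [PARSE:-, VALIDATE:-, TRANSFORM:-, EMIT:P5(v=0,ok=F)] out:P4(v=52); in:-
Tick 10: [PARSE:-, VALIDATE:-, TRANSFORM:-, EMIT:-] out:P5(v=0); in:-
P5: arrives tick 6, valid=False (id=5, id%4=1), emit tick 10, final value 0

Answer: 10 0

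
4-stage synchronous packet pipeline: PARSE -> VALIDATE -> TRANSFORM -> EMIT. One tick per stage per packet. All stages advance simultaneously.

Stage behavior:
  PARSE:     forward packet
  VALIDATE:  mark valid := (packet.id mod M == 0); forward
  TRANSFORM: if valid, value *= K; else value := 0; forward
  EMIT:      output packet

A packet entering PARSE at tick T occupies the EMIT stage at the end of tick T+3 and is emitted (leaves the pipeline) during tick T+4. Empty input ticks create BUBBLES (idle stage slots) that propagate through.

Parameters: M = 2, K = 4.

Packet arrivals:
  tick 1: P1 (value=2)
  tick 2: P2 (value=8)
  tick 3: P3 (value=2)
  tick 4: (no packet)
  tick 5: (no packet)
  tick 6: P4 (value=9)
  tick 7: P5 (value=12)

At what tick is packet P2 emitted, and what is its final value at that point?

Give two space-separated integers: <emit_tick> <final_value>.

Tick 1: [PARSE:P1(v=2,ok=F), VALIDATE:-, TRANSFORM:-, EMIT:-] out:-; in:P1
Tick 2: [PARSE:P2(v=8,ok=F), VALIDATE:P1(v=2,ok=F), TRANSFORM:-, EMIT:-] out:-; in:P2
Tick 3: [PARSE:P3(v=2,ok=F), VALIDATE:P2(v=8,ok=T), TRANSFORM:P1(v=0,ok=F), EMIT:-] out:-; in:P3
Tick 4: [PARSE:-, VALIDATE:P3(v=2,ok=F), TRANSFORM:P2(v=32,ok=T), EMIT:P1(v=0,ok=F)] out:-; in:-
Tick 5: [PARSE:-, VALIDATE:-, TRANSFORM:P3(v=0,ok=F), EMIT:P2(v=32,ok=T)] out:P1(v=0); in:-
Tick 6: [PARSE:P4(v=9,ok=F), VALIDATE:-, TRANSFORM:-, EMIT:P3(v=0,ok=F)] out:P2(v=32); in:P4
Tick 7: [PARSE:P5(v=12,ok=F), VALIDATE:P4(v=9,ok=T), TRANSFORM:-, EMIT:-] out:P3(v=0); in:P5
Tick 8: [PARSE:-, VALIDATE:P5(v=12,ok=F), TRANSFORM:P4(v=36,ok=T), EMIT:-] out:-; in:-
Tick 9: [PARSE:-, VALIDATE:-, TRANSFORM:P5(v=0,ok=F), EMIT:P4(v=36,ok=T)] out:-; in:-
Tick 10: [PARSE:-, VALIDATE:-, TRANSFORM:-, EMIT:P5(v=0,ok=F)] out:P4(v=36); in:-
Tick 11: [PARSE:-, VALIDATE:-, TRANSFORM:-, EMIT:-] out:P5(v=0); in:-
P2: arrives tick 2, valid=True (id=2, id%2=0), emit tick 6, final value 32

Answer: 6 32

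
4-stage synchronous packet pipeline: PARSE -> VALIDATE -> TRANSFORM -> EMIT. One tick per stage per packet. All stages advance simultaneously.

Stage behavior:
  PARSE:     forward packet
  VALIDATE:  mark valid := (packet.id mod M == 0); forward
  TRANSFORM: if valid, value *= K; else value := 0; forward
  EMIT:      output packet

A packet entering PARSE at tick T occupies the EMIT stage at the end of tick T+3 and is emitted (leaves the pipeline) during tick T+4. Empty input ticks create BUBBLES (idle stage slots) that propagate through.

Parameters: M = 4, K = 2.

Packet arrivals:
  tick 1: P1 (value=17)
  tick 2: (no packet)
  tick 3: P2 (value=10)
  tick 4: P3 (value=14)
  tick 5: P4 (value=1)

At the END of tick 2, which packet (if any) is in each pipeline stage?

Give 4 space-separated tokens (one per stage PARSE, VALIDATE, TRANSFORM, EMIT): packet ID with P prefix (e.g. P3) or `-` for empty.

Answer: - P1 - -

Derivation:
Tick 1: [PARSE:P1(v=17,ok=F), VALIDATE:-, TRANSFORM:-, EMIT:-] out:-; in:P1
Tick 2: [PARSE:-, VALIDATE:P1(v=17,ok=F), TRANSFORM:-, EMIT:-] out:-; in:-
At end of tick 2: ['-', 'P1', '-', '-']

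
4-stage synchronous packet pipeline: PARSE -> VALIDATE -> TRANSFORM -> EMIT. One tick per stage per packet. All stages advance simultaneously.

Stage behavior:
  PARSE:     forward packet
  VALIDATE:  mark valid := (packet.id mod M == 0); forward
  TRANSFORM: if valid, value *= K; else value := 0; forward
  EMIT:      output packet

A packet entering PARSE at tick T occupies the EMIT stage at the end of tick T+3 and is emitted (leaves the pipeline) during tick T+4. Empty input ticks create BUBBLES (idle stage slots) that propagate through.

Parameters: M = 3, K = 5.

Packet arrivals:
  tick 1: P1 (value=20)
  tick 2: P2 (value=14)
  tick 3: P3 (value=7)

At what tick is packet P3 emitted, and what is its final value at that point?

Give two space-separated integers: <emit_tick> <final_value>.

Tick 1: [PARSE:P1(v=20,ok=F), VALIDATE:-, TRANSFORM:-, EMIT:-] out:-; in:P1
Tick 2: [PARSE:P2(v=14,ok=F), VALIDATE:P1(v=20,ok=F), TRANSFORM:-, EMIT:-] out:-; in:P2
Tick 3: [PARSE:P3(v=7,ok=F), VALIDATE:P2(v=14,ok=F), TRANSFORM:P1(v=0,ok=F), EMIT:-] out:-; in:P3
Tick 4: [PARSE:-, VALIDATE:P3(v=7,ok=T), TRANSFORM:P2(v=0,ok=F), EMIT:P1(v=0,ok=F)] out:-; in:-
Tick 5: [PARSE:-, VALIDATE:-, TRANSFORM:P3(v=35,ok=T), EMIT:P2(v=0,ok=F)] out:P1(v=0); in:-
Tick 6: [PARSE:-, VALIDATE:-, TRANSFORM:-, EMIT:P3(v=35,ok=T)] out:P2(v=0); in:-
Tick 7: [PARSE:-, VALIDATE:-, TRANSFORM:-, EMIT:-] out:P3(v=35); in:-
P3: arrives tick 3, valid=True (id=3, id%3=0), emit tick 7, final value 35

Answer: 7 35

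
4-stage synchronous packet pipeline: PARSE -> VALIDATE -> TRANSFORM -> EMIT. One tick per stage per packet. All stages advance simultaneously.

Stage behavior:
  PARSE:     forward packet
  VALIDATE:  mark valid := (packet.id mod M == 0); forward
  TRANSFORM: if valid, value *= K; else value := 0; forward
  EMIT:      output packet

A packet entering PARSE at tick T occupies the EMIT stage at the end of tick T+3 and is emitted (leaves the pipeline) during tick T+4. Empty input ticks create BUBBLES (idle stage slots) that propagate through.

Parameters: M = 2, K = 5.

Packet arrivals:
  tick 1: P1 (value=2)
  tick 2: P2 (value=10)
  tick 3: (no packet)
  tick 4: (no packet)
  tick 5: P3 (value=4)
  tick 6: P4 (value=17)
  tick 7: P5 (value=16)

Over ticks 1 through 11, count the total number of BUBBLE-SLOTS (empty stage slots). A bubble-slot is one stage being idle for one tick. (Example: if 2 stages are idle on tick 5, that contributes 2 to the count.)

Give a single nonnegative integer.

Answer: 24

Derivation:
Tick 1: [PARSE:P1(v=2,ok=F), VALIDATE:-, TRANSFORM:-, EMIT:-] out:-; bubbles=3
Tick 2: [PARSE:P2(v=10,ok=F), VALIDATE:P1(v=2,ok=F), TRANSFORM:-, EMIT:-] out:-; bubbles=2
Tick 3: [PARSE:-, VALIDATE:P2(v=10,ok=T), TRANSFORM:P1(v=0,ok=F), EMIT:-] out:-; bubbles=2
Tick 4: [PARSE:-, VALIDATE:-, TRANSFORM:P2(v=50,ok=T), EMIT:P1(v=0,ok=F)] out:-; bubbles=2
Tick 5: [PARSE:P3(v=4,ok=F), VALIDATE:-, TRANSFORM:-, EMIT:P2(v=50,ok=T)] out:P1(v=0); bubbles=2
Tick 6: [PARSE:P4(v=17,ok=F), VALIDATE:P3(v=4,ok=F), TRANSFORM:-, EMIT:-] out:P2(v=50); bubbles=2
Tick 7: [PARSE:P5(v=16,ok=F), VALIDATE:P4(v=17,ok=T), TRANSFORM:P3(v=0,ok=F), EMIT:-] out:-; bubbles=1
Tick 8: [PARSE:-, VALIDATE:P5(v=16,ok=F), TRANSFORM:P4(v=85,ok=T), EMIT:P3(v=0,ok=F)] out:-; bubbles=1
Tick 9: [PARSE:-, VALIDATE:-, TRANSFORM:P5(v=0,ok=F), EMIT:P4(v=85,ok=T)] out:P3(v=0); bubbles=2
Tick 10: [PARSE:-, VALIDATE:-, TRANSFORM:-, EMIT:P5(v=0,ok=F)] out:P4(v=85); bubbles=3
Tick 11: [PARSE:-, VALIDATE:-, TRANSFORM:-, EMIT:-] out:P5(v=0); bubbles=4
Total bubble-slots: 24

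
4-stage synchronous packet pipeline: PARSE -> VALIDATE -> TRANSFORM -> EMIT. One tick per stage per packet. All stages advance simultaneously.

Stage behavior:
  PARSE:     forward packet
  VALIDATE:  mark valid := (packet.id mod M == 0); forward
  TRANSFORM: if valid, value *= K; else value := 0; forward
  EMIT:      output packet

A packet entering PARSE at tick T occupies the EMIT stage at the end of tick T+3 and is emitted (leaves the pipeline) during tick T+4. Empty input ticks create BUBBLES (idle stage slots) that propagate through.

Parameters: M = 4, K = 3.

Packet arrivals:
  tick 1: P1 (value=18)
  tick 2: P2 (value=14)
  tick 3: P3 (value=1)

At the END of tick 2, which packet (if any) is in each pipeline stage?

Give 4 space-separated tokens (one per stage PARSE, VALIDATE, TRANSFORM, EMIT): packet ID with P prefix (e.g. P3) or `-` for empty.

Answer: P2 P1 - -

Derivation:
Tick 1: [PARSE:P1(v=18,ok=F), VALIDATE:-, TRANSFORM:-, EMIT:-] out:-; in:P1
Tick 2: [PARSE:P2(v=14,ok=F), VALIDATE:P1(v=18,ok=F), TRANSFORM:-, EMIT:-] out:-; in:P2
At end of tick 2: ['P2', 'P1', '-', '-']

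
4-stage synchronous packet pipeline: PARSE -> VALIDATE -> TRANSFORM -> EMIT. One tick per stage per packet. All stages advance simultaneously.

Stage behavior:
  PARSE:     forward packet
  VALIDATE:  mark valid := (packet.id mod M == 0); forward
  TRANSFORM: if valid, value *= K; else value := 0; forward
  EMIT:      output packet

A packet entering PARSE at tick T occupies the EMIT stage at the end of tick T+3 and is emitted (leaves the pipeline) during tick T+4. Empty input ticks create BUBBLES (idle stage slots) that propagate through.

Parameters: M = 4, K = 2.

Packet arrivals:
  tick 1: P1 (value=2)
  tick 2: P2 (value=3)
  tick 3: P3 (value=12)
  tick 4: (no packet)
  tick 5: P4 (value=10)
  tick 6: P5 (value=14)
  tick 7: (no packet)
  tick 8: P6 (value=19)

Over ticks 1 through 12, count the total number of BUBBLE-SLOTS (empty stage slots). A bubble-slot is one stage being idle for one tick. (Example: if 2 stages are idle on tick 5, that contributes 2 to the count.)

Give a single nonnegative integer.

Tick 1: [PARSE:P1(v=2,ok=F), VALIDATE:-, TRANSFORM:-, EMIT:-] out:-; bubbles=3
Tick 2: [PARSE:P2(v=3,ok=F), VALIDATE:P1(v=2,ok=F), TRANSFORM:-, EMIT:-] out:-; bubbles=2
Tick 3: [PARSE:P3(v=12,ok=F), VALIDATE:P2(v=3,ok=F), TRANSFORM:P1(v=0,ok=F), EMIT:-] out:-; bubbles=1
Tick 4: [PARSE:-, VALIDATE:P3(v=12,ok=F), TRANSFORM:P2(v=0,ok=F), EMIT:P1(v=0,ok=F)] out:-; bubbles=1
Tick 5: [PARSE:P4(v=10,ok=F), VALIDATE:-, TRANSFORM:P3(v=0,ok=F), EMIT:P2(v=0,ok=F)] out:P1(v=0); bubbles=1
Tick 6: [PARSE:P5(v=14,ok=F), VALIDATE:P4(v=10,ok=T), TRANSFORM:-, EMIT:P3(v=0,ok=F)] out:P2(v=0); bubbles=1
Tick 7: [PARSE:-, VALIDATE:P5(v=14,ok=F), TRANSFORM:P4(v=20,ok=T), EMIT:-] out:P3(v=0); bubbles=2
Tick 8: [PARSE:P6(v=19,ok=F), VALIDATE:-, TRANSFORM:P5(v=0,ok=F), EMIT:P4(v=20,ok=T)] out:-; bubbles=1
Tick 9: [PARSE:-, VALIDATE:P6(v=19,ok=F), TRANSFORM:-, EMIT:P5(v=0,ok=F)] out:P4(v=20); bubbles=2
Tick 10: [PARSE:-, VALIDATE:-, TRANSFORM:P6(v=0,ok=F), EMIT:-] out:P5(v=0); bubbles=3
Tick 11: [PARSE:-, VALIDATE:-, TRANSFORM:-, EMIT:P6(v=0,ok=F)] out:-; bubbles=3
Tick 12: [PARSE:-, VALIDATE:-, TRANSFORM:-, EMIT:-] out:P6(v=0); bubbles=4
Total bubble-slots: 24

Answer: 24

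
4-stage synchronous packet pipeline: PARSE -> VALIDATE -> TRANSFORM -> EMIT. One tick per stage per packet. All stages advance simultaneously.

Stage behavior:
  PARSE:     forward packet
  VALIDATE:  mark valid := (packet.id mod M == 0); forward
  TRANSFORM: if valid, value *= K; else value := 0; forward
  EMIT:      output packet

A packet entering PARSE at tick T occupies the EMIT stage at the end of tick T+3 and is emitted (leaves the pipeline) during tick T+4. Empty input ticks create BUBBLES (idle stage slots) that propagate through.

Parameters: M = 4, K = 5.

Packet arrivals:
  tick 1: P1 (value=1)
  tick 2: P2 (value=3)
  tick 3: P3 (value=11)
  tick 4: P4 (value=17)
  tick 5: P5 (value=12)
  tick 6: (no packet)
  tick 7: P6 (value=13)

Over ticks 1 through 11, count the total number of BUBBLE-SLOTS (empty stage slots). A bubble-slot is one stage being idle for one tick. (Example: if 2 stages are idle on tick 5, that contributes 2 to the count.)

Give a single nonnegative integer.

Answer: 20

Derivation:
Tick 1: [PARSE:P1(v=1,ok=F), VALIDATE:-, TRANSFORM:-, EMIT:-] out:-; bubbles=3
Tick 2: [PARSE:P2(v=3,ok=F), VALIDATE:P1(v=1,ok=F), TRANSFORM:-, EMIT:-] out:-; bubbles=2
Tick 3: [PARSE:P3(v=11,ok=F), VALIDATE:P2(v=3,ok=F), TRANSFORM:P1(v=0,ok=F), EMIT:-] out:-; bubbles=1
Tick 4: [PARSE:P4(v=17,ok=F), VALIDATE:P3(v=11,ok=F), TRANSFORM:P2(v=0,ok=F), EMIT:P1(v=0,ok=F)] out:-; bubbles=0
Tick 5: [PARSE:P5(v=12,ok=F), VALIDATE:P4(v=17,ok=T), TRANSFORM:P3(v=0,ok=F), EMIT:P2(v=0,ok=F)] out:P1(v=0); bubbles=0
Tick 6: [PARSE:-, VALIDATE:P5(v=12,ok=F), TRANSFORM:P4(v=85,ok=T), EMIT:P3(v=0,ok=F)] out:P2(v=0); bubbles=1
Tick 7: [PARSE:P6(v=13,ok=F), VALIDATE:-, TRANSFORM:P5(v=0,ok=F), EMIT:P4(v=85,ok=T)] out:P3(v=0); bubbles=1
Tick 8: [PARSE:-, VALIDATE:P6(v=13,ok=F), TRANSFORM:-, EMIT:P5(v=0,ok=F)] out:P4(v=85); bubbles=2
Tick 9: [PARSE:-, VALIDATE:-, TRANSFORM:P6(v=0,ok=F), EMIT:-] out:P5(v=0); bubbles=3
Tick 10: [PARSE:-, VALIDATE:-, TRANSFORM:-, EMIT:P6(v=0,ok=F)] out:-; bubbles=3
Tick 11: [PARSE:-, VALIDATE:-, TRANSFORM:-, EMIT:-] out:P6(v=0); bubbles=4
Total bubble-slots: 20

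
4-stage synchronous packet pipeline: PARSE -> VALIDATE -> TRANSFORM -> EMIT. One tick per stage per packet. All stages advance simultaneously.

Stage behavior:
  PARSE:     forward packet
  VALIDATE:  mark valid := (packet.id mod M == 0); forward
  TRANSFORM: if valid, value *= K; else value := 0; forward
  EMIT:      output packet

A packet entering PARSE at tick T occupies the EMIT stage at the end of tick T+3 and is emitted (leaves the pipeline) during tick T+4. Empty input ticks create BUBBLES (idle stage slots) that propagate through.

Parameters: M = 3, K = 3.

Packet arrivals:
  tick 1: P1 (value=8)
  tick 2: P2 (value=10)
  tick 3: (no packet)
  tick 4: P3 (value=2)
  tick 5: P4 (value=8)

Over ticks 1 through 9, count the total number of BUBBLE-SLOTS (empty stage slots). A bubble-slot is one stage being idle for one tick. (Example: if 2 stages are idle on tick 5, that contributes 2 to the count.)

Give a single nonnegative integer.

Answer: 20

Derivation:
Tick 1: [PARSE:P1(v=8,ok=F), VALIDATE:-, TRANSFORM:-, EMIT:-] out:-; bubbles=3
Tick 2: [PARSE:P2(v=10,ok=F), VALIDATE:P1(v=8,ok=F), TRANSFORM:-, EMIT:-] out:-; bubbles=2
Tick 3: [PARSE:-, VALIDATE:P2(v=10,ok=F), TRANSFORM:P1(v=0,ok=F), EMIT:-] out:-; bubbles=2
Tick 4: [PARSE:P3(v=2,ok=F), VALIDATE:-, TRANSFORM:P2(v=0,ok=F), EMIT:P1(v=0,ok=F)] out:-; bubbles=1
Tick 5: [PARSE:P4(v=8,ok=F), VALIDATE:P3(v=2,ok=T), TRANSFORM:-, EMIT:P2(v=0,ok=F)] out:P1(v=0); bubbles=1
Tick 6: [PARSE:-, VALIDATE:P4(v=8,ok=F), TRANSFORM:P3(v=6,ok=T), EMIT:-] out:P2(v=0); bubbles=2
Tick 7: [PARSE:-, VALIDATE:-, TRANSFORM:P4(v=0,ok=F), EMIT:P3(v=6,ok=T)] out:-; bubbles=2
Tick 8: [PARSE:-, VALIDATE:-, TRANSFORM:-, EMIT:P4(v=0,ok=F)] out:P3(v=6); bubbles=3
Tick 9: [PARSE:-, VALIDATE:-, TRANSFORM:-, EMIT:-] out:P4(v=0); bubbles=4
Total bubble-slots: 20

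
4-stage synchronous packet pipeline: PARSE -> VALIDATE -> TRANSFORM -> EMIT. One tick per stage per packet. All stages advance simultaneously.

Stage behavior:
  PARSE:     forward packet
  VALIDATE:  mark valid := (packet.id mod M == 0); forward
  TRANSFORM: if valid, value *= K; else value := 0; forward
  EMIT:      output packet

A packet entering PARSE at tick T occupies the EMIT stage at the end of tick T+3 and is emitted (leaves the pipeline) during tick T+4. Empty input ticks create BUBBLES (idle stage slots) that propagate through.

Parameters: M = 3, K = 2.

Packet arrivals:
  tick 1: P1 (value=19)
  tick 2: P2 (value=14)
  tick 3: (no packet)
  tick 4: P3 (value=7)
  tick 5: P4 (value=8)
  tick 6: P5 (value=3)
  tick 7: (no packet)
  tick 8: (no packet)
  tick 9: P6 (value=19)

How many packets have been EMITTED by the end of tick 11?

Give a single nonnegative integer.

Answer: 5

Derivation:
Tick 1: [PARSE:P1(v=19,ok=F), VALIDATE:-, TRANSFORM:-, EMIT:-] out:-; in:P1
Tick 2: [PARSE:P2(v=14,ok=F), VALIDATE:P1(v=19,ok=F), TRANSFORM:-, EMIT:-] out:-; in:P2
Tick 3: [PARSE:-, VALIDATE:P2(v=14,ok=F), TRANSFORM:P1(v=0,ok=F), EMIT:-] out:-; in:-
Tick 4: [PARSE:P3(v=7,ok=F), VALIDATE:-, TRANSFORM:P2(v=0,ok=F), EMIT:P1(v=0,ok=F)] out:-; in:P3
Tick 5: [PARSE:P4(v=8,ok=F), VALIDATE:P3(v=7,ok=T), TRANSFORM:-, EMIT:P2(v=0,ok=F)] out:P1(v=0); in:P4
Tick 6: [PARSE:P5(v=3,ok=F), VALIDATE:P4(v=8,ok=F), TRANSFORM:P3(v=14,ok=T), EMIT:-] out:P2(v=0); in:P5
Tick 7: [PARSE:-, VALIDATE:P5(v=3,ok=F), TRANSFORM:P4(v=0,ok=F), EMIT:P3(v=14,ok=T)] out:-; in:-
Tick 8: [PARSE:-, VALIDATE:-, TRANSFORM:P5(v=0,ok=F), EMIT:P4(v=0,ok=F)] out:P3(v=14); in:-
Tick 9: [PARSE:P6(v=19,ok=F), VALIDATE:-, TRANSFORM:-, EMIT:P5(v=0,ok=F)] out:P4(v=0); in:P6
Tick 10: [PARSE:-, VALIDATE:P6(v=19,ok=T), TRANSFORM:-, EMIT:-] out:P5(v=0); in:-
Tick 11: [PARSE:-, VALIDATE:-, TRANSFORM:P6(v=38,ok=T), EMIT:-] out:-; in:-
Emitted by tick 11: ['P1', 'P2', 'P3', 'P4', 'P5']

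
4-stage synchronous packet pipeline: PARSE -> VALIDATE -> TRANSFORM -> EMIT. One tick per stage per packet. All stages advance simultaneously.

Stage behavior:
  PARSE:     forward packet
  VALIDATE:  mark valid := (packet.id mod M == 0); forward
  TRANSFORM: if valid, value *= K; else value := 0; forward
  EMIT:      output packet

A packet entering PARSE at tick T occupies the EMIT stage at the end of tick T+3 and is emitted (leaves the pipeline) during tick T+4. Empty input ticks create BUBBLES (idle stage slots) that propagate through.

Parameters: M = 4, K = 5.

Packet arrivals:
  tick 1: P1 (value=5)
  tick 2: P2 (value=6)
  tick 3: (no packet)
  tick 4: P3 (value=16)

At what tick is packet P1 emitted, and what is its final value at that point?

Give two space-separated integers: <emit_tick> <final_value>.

Tick 1: [PARSE:P1(v=5,ok=F), VALIDATE:-, TRANSFORM:-, EMIT:-] out:-; in:P1
Tick 2: [PARSE:P2(v=6,ok=F), VALIDATE:P1(v=5,ok=F), TRANSFORM:-, EMIT:-] out:-; in:P2
Tick 3: [PARSE:-, VALIDATE:P2(v=6,ok=F), TRANSFORM:P1(v=0,ok=F), EMIT:-] out:-; in:-
Tick 4: [PARSE:P3(v=16,ok=F), VALIDATE:-, TRANSFORM:P2(v=0,ok=F), EMIT:P1(v=0,ok=F)] out:-; in:P3
Tick 5: [PARSE:-, VALIDATE:P3(v=16,ok=F), TRANSFORM:-, EMIT:P2(v=0,ok=F)] out:P1(v=0); in:-
Tick 6: [PARSE:-, VALIDATE:-, TRANSFORM:P3(v=0,ok=F), EMIT:-] out:P2(v=0); in:-
Tick 7: [PARSE:-, VALIDATE:-, TRANSFORM:-, EMIT:P3(v=0,ok=F)] out:-; in:-
Tick 8: [PARSE:-, VALIDATE:-, TRANSFORM:-, EMIT:-] out:P3(v=0); in:-
P1: arrives tick 1, valid=False (id=1, id%4=1), emit tick 5, final value 0

Answer: 5 0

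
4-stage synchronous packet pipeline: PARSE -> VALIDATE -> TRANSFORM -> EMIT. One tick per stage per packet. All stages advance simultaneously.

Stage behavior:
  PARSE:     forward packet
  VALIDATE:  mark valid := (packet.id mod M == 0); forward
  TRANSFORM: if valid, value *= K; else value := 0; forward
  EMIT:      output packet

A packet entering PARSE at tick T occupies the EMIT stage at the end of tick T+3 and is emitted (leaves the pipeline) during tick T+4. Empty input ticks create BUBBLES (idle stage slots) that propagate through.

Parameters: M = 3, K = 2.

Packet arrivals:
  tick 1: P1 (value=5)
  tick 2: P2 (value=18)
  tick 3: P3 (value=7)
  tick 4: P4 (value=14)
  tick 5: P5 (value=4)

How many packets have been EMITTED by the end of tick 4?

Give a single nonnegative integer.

Answer: 0

Derivation:
Tick 1: [PARSE:P1(v=5,ok=F), VALIDATE:-, TRANSFORM:-, EMIT:-] out:-; in:P1
Tick 2: [PARSE:P2(v=18,ok=F), VALIDATE:P1(v=5,ok=F), TRANSFORM:-, EMIT:-] out:-; in:P2
Tick 3: [PARSE:P3(v=7,ok=F), VALIDATE:P2(v=18,ok=F), TRANSFORM:P1(v=0,ok=F), EMIT:-] out:-; in:P3
Tick 4: [PARSE:P4(v=14,ok=F), VALIDATE:P3(v=7,ok=T), TRANSFORM:P2(v=0,ok=F), EMIT:P1(v=0,ok=F)] out:-; in:P4
Emitted by tick 4: []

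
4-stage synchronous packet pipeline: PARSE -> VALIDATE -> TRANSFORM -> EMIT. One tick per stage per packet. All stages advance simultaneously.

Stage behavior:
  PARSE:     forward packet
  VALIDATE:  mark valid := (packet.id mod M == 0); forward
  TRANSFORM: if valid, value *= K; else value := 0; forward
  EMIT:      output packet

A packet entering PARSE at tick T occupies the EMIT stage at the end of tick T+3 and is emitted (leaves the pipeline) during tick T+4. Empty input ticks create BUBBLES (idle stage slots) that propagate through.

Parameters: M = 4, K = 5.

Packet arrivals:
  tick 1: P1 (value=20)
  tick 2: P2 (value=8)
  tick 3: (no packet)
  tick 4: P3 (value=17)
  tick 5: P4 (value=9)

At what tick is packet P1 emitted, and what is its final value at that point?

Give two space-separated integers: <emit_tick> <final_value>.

Answer: 5 0

Derivation:
Tick 1: [PARSE:P1(v=20,ok=F), VALIDATE:-, TRANSFORM:-, EMIT:-] out:-; in:P1
Tick 2: [PARSE:P2(v=8,ok=F), VALIDATE:P1(v=20,ok=F), TRANSFORM:-, EMIT:-] out:-; in:P2
Tick 3: [PARSE:-, VALIDATE:P2(v=8,ok=F), TRANSFORM:P1(v=0,ok=F), EMIT:-] out:-; in:-
Tick 4: [PARSE:P3(v=17,ok=F), VALIDATE:-, TRANSFORM:P2(v=0,ok=F), EMIT:P1(v=0,ok=F)] out:-; in:P3
Tick 5: [PARSE:P4(v=9,ok=F), VALIDATE:P3(v=17,ok=F), TRANSFORM:-, EMIT:P2(v=0,ok=F)] out:P1(v=0); in:P4
Tick 6: [PARSE:-, VALIDATE:P4(v=9,ok=T), TRANSFORM:P3(v=0,ok=F), EMIT:-] out:P2(v=0); in:-
Tick 7: [PARSE:-, VALIDATE:-, TRANSFORM:P4(v=45,ok=T), EMIT:P3(v=0,ok=F)] out:-; in:-
Tick 8: [PARSE:-, VALIDATE:-, TRANSFORM:-, EMIT:P4(v=45,ok=T)] out:P3(v=0); in:-
Tick 9: [PARSE:-, VALIDATE:-, TRANSFORM:-, EMIT:-] out:P4(v=45); in:-
P1: arrives tick 1, valid=False (id=1, id%4=1), emit tick 5, final value 0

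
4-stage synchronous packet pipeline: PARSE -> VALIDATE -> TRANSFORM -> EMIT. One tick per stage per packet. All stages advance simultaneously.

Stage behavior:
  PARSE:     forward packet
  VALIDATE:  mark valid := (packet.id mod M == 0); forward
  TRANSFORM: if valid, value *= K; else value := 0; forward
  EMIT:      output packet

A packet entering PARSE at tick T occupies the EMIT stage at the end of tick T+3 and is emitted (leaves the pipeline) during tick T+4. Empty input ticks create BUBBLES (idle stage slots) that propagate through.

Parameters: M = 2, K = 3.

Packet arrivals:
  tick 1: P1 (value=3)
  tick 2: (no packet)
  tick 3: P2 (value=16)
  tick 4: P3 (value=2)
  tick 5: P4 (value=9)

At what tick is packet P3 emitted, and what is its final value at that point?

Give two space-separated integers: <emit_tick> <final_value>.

Tick 1: [PARSE:P1(v=3,ok=F), VALIDATE:-, TRANSFORM:-, EMIT:-] out:-; in:P1
Tick 2: [PARSE:-, VALIDATE:P1(v=3,ok=F), TRANSFORM:-, EMIT:-] out:-; in:-
Tick 3: [PARSE:P2(v=16,ok=F), VALIDATE:-, TRANSFORM:P1(v=0,ok=F), EMIT:-] out:-; in:P2
Tick 4: [PARSE:P3(v=2,ok=F), VALIDATE:P2(v=16,ok=T), TRANSFORM:-, EMIT:P1(v=0,ok=F)] out:-; in:P3
Tick 5: [PARSE:P4(v=9,ok=F), VALIDATE:P3(v=2,ok=F), TRANSFORM:P2(v=48,ok=T), EMIT:-] out:P1(v=0); in:P4
Tick 6: [PARSE:-, VALIDATE:P4(v=9,ok=T), TRANSFORM:P3(v=0,ok=F), EMIT:P2(v=48,ok=T)] out:-; in:-
Tick 7: [PARSE:-, VALIDATE:-, TRANSFORM:P4(v=27,ok=T), EMIT:P3(v=0,ok=F)] out:P2(v=48); in:-
Tick 8: [PARSE:-, VALIDATE:-, TRANSFORM:-, EMIT:P4(v=27,ok=T)] out:P3(v=0); in:-
Tick 9: [PARSE:-, VALIDATE:-, TRANSFORM:-, EMIT:-] out:P4(v=27); in:-
P3: arrives tick 4, valid=False (id=3, id%2=1), emit tick 8, final value 0

Answer: 8 0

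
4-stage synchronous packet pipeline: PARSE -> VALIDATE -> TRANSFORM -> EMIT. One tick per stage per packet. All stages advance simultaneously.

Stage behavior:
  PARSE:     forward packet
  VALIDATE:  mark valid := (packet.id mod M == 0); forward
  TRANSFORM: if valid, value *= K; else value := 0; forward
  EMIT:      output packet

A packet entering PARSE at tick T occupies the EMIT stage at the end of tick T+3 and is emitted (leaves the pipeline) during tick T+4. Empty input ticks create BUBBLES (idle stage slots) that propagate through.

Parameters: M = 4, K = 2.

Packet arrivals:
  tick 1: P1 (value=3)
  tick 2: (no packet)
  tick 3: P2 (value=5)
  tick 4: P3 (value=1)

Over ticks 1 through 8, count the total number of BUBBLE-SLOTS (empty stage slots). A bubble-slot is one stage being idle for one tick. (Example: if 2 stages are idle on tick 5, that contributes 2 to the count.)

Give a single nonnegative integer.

Tick 1: [PARSE:P1(v=3,ok=F), VALIDATE:-, TRANSFORM:-, EMIT:-] out:-; bubbles=3
Tick 2: [PARSE:-, VALIDATE:P1(v=3,ok=F), TRANSFORM:-, EMIT:-] out:-; bubbles=3
Tick 3: [PARSE:P2(v=5,ok=F), VALIDATE:-, TRANSFORM:P1(v=0,ok=F), EMIT:-] out:-; bubbles=2
Tick 4: [PARSE:P3(v=1,ok=F), VALIDATE:P2(v=5,ok=F), TRANSFORM:-, EMIT:P1(v=0,ok=F)] out:-; bubbles=1
Tick 5: [PARSE:-, VALIDATE:P3(v=1,ok=F), TRANSFORM:P2(v=0,ok=F), EMIT:-] out:P1(v=0); bubbles=2
Tick 6: [PARSE:-, VALIDATE:-, TRANSFORM:P3(v=0,ok=F), EMIT:P2(v=0,ok=F)] out:-; bubbles=2
Tick 7: [PARSE:-, VALIDATE:-, TRANSFORM:-, EMIT:P3(v=0,ok=F)] out:P2(v=0); bubbles=3
Tick 8: [PARSE:-, VALIDATE:-, TRANSFORM:-, EMIT:-] out:P3(v=0); bubbles=4
Total bubble-slots: 20

Answer: 20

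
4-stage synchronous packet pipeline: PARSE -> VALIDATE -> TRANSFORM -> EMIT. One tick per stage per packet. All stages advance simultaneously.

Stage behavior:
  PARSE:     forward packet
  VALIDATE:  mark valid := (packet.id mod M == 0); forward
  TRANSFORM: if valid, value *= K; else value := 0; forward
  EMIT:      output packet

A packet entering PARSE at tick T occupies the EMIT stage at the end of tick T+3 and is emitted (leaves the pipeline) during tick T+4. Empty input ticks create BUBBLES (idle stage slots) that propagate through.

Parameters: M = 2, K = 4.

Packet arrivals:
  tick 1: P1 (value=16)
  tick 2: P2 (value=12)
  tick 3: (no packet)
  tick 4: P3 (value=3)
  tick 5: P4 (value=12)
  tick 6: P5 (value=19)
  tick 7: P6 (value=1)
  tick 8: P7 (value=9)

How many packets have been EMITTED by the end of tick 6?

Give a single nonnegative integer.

Answer: 2

Derivation:
Tick 1: [PARSE:P1(v=16,ok=F), VALIDATE:-, TRANSFORM:-, EMIT:-] out:-; in:P1
Tick 2: [PARSE:P2(v=12,ok=F), VALIDATE:P1(v=16,ok=F), TRANSFORM:-, EMIT:-] out:-; in:P2
Tick 3: [PARSE:-, VALIDATE:P2(v=12,ok=T), TRANSFORM:P1(v=0,ok=F), EMIT:-] out:-; in:-
Tick 4: [PARSE:P3(v=3,ok=F), VALIDATE:-, TRANSFORM:P2(v=48,ok=T), EMIT:P1(v=0,ok=F)] out:-; in:P3
Tick 5: [PARSE:P4(v=12,ok=F), VALIDATE:P3(v=3,ok=F), TRANSFORM:-, EMIT:P2(v=48,ok=T)] out:P1(v=0); in:P4
Tick 6: [PARSE:P5(v=19,ok=F), VALIDATE:P4(v=12,ok=T), TRANSFORM:P3(v=0,ok=F), EMIT:-] out:P2(v=48); in:P5
Emitted by tick 6: ['P1', 'P2']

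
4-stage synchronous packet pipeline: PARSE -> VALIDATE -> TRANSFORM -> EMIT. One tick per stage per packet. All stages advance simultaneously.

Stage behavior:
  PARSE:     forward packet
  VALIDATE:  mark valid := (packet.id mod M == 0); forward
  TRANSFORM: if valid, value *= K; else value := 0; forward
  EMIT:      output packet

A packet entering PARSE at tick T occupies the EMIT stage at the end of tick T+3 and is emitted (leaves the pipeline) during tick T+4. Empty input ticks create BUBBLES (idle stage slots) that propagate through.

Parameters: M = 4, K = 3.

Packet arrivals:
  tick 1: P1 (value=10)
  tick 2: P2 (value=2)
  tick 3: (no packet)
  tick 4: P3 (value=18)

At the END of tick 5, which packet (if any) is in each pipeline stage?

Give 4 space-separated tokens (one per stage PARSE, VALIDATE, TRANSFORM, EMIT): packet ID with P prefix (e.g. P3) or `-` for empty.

Tick 1: [PARSE:P1(v=10,ok=F), VALIDATE:-, TRANSFORM:-, EMIT:-] out:-; in:P1
Tick 2: [PARSE:P2(v=2,ok=F), VALIDATE:P1(v=10,ok=F), TRANSFORM:-, EMIT:-] out:-; in:P2
Tick 3: [PARSE:-, VALIDATE:P2(v=2,ok=F), TRANSFORM:P1(v=0,ok=F), EMIT:-] out:-; in:-
Tick 4: [PARSE:P3(v=18,ok=F), VALIDATE:-, TRANSFORM:P2(v=0,ok=F), EMIT:P1(v=0,ok=F)] out:-; in:P3
Tick 5: [PARSE:-, VALIDATE:P3(v=18,ok=F), TRANSFORM:-, EMIT:P2(v=0,ok=F)] out:P1(v=0); in:-
At end of tick 5: ['-', 'P3', '-', 'P2']

Answer: - P3 - P2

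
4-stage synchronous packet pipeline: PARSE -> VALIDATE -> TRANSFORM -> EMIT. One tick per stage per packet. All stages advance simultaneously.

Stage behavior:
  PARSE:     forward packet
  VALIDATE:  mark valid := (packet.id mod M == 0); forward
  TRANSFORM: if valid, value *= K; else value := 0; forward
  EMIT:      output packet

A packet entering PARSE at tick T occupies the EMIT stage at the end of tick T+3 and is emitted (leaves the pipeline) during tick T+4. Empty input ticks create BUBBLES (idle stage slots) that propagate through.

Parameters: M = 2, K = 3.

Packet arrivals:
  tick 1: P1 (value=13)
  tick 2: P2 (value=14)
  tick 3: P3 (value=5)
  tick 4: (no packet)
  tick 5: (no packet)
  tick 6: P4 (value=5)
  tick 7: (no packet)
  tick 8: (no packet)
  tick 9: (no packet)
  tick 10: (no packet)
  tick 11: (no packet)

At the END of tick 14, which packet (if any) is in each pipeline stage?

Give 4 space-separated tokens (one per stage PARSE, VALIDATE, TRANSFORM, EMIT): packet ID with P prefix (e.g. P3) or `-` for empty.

Answer: - - - -

Derivation:
Tick 1: [PARSE:P1(v=13,ok=F), VALIDATE:-, TRANSFORM:-, EMIT:-] out:-; in:P1
Tick 2: [PARSE:P2(v=14,ok=F), VALIDATE:P1(v=13,ok=F), TRANSFORM:-, EMIT:-] out:-; in:P2
Tick 3: [PARSE:P3(v=5,ok=F), VALIDATE:P2(v=14,ok=T), TRANSFORM:P1(v=0,ok=F), EMIT:-] out:-; in:P3
Tick 4: [PARSE:-, VALIDATE:P3(v=5,ok=F), TRANSFORM:P2(v=42,ok=T), EMIT:P1(v=0,ok=F)] out:-; in:-
Tick 5: [PARSE:-, VALIDATE:-, TRANSFORM:P3(v=0,ok=F), EMIT:P2(v=42,ok=T)] out:P1(v=0); in:-
Tick 6: [PARSE:P4(v=5,ok=F), VALIDATE:-, TRANSFORM:-, EMIT:P3(v=0,ok=F)] out:P2(v=42); in:P4
Tick 7: [PARSE:-, VALIDATE:P4(v=5,ok=T), TRANSFORM:-, EMIT:-] out:P3(v=0); in:-
Tick 8: [PARSE:-, VALIDATE:-, TRANSFORM:P4(v=15,ok=T), EMIT:-] out:-; in:-
Tick 9: [PARSE:-, VALIDATE:-, TRANSFORM:-, EMIT:P4(v=15,ok=T)] out:-; in:-
Tick 10: [PARSE:-, VALIDATE:-, TRANSFORM:-, EMIT:-] out:P4(v=15); in:-
Tick 11: [PARSE:-, VALIDATE:-, TRANSFORM:-, EMIT:-] out:-; in:-
Tick 12: [PARSE:-, VALIDATE:-, TRANSFORM:-, EMIT:-] out:-; in:-
Tick 13: [PARSE:-, VALIDATE:-, TRANSFORM:-, EMIT:-] out:-; in:-
Tick 14: [PARSE:-, VALIDATE:-, TRANSFORM:-, EMIT:-] out:-; in:-
At end of tick 14: ['-', '-', '-', '-']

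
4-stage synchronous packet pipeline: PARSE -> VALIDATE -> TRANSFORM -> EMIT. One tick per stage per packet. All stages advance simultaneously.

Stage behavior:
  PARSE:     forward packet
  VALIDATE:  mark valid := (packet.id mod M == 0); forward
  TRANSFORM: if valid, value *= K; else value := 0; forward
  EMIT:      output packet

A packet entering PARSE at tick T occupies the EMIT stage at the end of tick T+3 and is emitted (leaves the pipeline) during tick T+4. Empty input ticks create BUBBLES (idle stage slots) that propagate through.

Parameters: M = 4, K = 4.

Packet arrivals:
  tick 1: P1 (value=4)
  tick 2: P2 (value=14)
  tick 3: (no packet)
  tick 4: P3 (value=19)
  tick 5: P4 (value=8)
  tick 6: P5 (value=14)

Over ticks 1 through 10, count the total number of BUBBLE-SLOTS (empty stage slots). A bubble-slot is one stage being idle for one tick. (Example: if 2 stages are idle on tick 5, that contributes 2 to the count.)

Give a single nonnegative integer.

Answer: 20

Derivation:
Tick 1: [PARSE:P1(v=4,ok=F), VALIDATE:-, TRANSFORM:-, EMIT:-] out:-; bubbles=3
Tick 2: [PARSE:P2(v=14,ok=F), VALIDATE:P1(v=4,ok=F), TRANSFORM:-, EMIT:-] out:-; bubbles=2
Tick 3: [PARSE:-, VALIDATE:P2(v=14,ok=F), TRANSFORM:P1(v=0,ok=F), EMIT:-] out:-; bubbles=2
Tick 4: [PARSE:P3(v=19,ok=F), VALIDATE:-, TRANSFORM:P2(v=0,ok=F), EMIT:P1(v=0,ok=F)] out:-; bubbles=1
Tick 5: [PARSE:P4(v=8,ok=F), VALIDATE:P3(v=19,ok=F), TRANSFORM:-, EMIT:P2(v=0,ok=F)] out:P1(v=0); bubbles=1
Tick 6: [PARSE:P5(v=14,ok=F), VALIDATE:P4(v=8,ok=T), TRANSFORM:P3(v=0,ok=F), EMIT:-] out:P2(v=0); bubbles=1
Tick 7: [PARSE:-, VALIDATE:P5(v=14,ok=F), TRANSFORM:P4(v=32,ok=T), EMIT:P3(v=0,ok=F)] out:-; bubbles=1
Tick 8: [PARSE:-, VALIDATE:-, TRANSFORM:P5(v=0,ok=F), EMIT:P4(v=32,ok=T)] out:P3(v=0); bubbles=2
Tick 9: [PARSE:-, VALIDATE:-, TRANSFORM:-, EMIT:P5(v=0,ok=F)] out:P4(v=32); bubbles=3
Tick 10: [PARSE:-, VALIDATE:-, TRANSFORM:-, EMIT:-] out:P5(v=0); bubbles=4
Total bubble-slots: 20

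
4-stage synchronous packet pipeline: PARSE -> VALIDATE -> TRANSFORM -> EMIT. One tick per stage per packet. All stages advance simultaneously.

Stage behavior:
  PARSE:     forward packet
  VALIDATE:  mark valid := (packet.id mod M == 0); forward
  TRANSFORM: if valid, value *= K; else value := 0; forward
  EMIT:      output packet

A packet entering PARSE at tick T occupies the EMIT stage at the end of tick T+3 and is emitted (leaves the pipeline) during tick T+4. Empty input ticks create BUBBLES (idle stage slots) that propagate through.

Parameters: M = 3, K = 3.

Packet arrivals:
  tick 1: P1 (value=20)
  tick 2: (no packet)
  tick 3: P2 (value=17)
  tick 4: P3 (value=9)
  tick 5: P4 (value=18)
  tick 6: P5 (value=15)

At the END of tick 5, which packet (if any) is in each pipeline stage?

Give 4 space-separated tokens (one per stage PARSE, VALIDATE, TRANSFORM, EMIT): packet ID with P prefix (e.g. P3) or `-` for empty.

Tick 1: [PARSE:P1(v=20,ok=F), VALIDATE:-, TRANSFORM:-, EMIT:-] out:-; in:P1
Tick 2: [PARSE:-, VALIDATE:P1(v=20,ok=F), TRANSFORM:-, EMIT:-] out:-; in:-
Tick 3: [PARSE:P2(v=17,ok=F), VALIDATE:-, TRANSFORM:P1(v=0,ok=F), EMIT:-] out:-; in:P2
Tick 4: [PARSE:P3(v=9,ok=F), VALIDATE:P2(v=17,ok=F), TRANSFORM:-, EMIT:P1(v=0,ok=F)] out:-; in:P3
Tick 5: [PARSE:P4(v=18,ok=F), VALIDATE:P3(v=9,ok=T), TRANSFORM:P2(v=0,ok=F), EMIT:-] out:P1(v=0); in:P4
At end of tick 5: ['P4', 'P3', 'P2', '-']

Answer: P4 P3 P2 -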